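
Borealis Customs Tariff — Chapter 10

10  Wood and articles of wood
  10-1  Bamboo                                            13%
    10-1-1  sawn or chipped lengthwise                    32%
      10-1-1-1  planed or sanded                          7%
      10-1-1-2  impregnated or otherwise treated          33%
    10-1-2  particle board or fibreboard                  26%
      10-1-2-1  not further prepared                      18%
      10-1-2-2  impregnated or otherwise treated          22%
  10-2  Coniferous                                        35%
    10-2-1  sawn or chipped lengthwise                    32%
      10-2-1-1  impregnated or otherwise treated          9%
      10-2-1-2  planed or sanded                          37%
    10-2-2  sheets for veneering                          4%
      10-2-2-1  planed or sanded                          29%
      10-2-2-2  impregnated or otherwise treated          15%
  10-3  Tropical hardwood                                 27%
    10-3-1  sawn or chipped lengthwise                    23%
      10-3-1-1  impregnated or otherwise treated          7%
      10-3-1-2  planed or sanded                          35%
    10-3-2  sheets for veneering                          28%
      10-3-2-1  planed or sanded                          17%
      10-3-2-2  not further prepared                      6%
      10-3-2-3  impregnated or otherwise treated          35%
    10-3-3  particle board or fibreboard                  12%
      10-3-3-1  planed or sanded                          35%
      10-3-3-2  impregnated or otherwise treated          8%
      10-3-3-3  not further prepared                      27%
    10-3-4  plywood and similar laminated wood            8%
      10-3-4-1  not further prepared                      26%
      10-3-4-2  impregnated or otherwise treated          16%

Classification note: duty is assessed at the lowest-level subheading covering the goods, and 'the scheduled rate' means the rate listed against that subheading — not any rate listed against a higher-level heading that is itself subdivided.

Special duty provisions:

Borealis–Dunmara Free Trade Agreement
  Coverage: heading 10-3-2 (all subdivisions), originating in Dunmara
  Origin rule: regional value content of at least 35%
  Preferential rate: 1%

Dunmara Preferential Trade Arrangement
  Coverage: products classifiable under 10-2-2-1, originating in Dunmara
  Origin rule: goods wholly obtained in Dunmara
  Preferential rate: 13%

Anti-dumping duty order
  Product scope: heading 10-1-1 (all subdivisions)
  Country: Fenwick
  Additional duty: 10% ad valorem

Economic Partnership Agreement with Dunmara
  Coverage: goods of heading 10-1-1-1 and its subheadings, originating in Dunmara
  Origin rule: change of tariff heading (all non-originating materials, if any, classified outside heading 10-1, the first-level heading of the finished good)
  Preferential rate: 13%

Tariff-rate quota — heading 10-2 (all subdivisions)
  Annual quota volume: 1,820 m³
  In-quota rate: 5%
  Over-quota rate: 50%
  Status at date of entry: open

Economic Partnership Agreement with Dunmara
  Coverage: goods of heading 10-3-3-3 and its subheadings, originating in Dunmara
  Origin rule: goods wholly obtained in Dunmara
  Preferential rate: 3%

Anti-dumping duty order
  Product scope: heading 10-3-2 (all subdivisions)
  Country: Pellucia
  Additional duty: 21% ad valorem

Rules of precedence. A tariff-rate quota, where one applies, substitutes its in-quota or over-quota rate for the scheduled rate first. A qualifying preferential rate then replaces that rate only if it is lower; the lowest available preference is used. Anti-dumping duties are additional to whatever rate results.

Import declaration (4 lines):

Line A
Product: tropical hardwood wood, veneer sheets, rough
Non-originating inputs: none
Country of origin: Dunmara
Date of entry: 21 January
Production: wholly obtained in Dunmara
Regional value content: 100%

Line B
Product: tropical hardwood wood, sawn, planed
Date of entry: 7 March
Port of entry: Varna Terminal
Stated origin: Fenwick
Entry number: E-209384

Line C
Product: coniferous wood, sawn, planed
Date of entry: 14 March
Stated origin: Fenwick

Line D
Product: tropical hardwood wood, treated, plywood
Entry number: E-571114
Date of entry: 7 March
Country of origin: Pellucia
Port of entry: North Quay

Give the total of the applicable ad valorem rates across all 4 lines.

57%

Line A: tropical hardwood → 10-3; veneer sheets → 10-3-2; rough → 10-3-2-2. Scheduled 6%. Dunmara agreement on 10-3-2: RVC ≥ 35% → 1% available; Dunmara agreement on 10-2-2-1: 10-3-2-2 not covered; Dunmara agreement on 10-1-1-1: 10-3-2-2 not covered; Dunmara agreement on 10-3-3-3: 10-3-2-2 not covered; preferential 1%. → 1%.
Line B: tropical hardwood → 10-3; sawn → 10-3-1; planed → 10-3-1-2. Scheduled 35%. No special measure applies. → 35%.
Line C: coniferous → 10-2; sawn → 10-2-1; planed → 10-2-1-2. Scheduled 37%. quota on 10-2 open → in-quota 5%. → 5%.
Line D: tropical hardwood → 10-3; plywood → 10-3-4; treated → 10-3-4-2. Scheduled 16%. No special measure applies. → 16%.
Sum: 1% + 35% + 5% + 16% = 57%.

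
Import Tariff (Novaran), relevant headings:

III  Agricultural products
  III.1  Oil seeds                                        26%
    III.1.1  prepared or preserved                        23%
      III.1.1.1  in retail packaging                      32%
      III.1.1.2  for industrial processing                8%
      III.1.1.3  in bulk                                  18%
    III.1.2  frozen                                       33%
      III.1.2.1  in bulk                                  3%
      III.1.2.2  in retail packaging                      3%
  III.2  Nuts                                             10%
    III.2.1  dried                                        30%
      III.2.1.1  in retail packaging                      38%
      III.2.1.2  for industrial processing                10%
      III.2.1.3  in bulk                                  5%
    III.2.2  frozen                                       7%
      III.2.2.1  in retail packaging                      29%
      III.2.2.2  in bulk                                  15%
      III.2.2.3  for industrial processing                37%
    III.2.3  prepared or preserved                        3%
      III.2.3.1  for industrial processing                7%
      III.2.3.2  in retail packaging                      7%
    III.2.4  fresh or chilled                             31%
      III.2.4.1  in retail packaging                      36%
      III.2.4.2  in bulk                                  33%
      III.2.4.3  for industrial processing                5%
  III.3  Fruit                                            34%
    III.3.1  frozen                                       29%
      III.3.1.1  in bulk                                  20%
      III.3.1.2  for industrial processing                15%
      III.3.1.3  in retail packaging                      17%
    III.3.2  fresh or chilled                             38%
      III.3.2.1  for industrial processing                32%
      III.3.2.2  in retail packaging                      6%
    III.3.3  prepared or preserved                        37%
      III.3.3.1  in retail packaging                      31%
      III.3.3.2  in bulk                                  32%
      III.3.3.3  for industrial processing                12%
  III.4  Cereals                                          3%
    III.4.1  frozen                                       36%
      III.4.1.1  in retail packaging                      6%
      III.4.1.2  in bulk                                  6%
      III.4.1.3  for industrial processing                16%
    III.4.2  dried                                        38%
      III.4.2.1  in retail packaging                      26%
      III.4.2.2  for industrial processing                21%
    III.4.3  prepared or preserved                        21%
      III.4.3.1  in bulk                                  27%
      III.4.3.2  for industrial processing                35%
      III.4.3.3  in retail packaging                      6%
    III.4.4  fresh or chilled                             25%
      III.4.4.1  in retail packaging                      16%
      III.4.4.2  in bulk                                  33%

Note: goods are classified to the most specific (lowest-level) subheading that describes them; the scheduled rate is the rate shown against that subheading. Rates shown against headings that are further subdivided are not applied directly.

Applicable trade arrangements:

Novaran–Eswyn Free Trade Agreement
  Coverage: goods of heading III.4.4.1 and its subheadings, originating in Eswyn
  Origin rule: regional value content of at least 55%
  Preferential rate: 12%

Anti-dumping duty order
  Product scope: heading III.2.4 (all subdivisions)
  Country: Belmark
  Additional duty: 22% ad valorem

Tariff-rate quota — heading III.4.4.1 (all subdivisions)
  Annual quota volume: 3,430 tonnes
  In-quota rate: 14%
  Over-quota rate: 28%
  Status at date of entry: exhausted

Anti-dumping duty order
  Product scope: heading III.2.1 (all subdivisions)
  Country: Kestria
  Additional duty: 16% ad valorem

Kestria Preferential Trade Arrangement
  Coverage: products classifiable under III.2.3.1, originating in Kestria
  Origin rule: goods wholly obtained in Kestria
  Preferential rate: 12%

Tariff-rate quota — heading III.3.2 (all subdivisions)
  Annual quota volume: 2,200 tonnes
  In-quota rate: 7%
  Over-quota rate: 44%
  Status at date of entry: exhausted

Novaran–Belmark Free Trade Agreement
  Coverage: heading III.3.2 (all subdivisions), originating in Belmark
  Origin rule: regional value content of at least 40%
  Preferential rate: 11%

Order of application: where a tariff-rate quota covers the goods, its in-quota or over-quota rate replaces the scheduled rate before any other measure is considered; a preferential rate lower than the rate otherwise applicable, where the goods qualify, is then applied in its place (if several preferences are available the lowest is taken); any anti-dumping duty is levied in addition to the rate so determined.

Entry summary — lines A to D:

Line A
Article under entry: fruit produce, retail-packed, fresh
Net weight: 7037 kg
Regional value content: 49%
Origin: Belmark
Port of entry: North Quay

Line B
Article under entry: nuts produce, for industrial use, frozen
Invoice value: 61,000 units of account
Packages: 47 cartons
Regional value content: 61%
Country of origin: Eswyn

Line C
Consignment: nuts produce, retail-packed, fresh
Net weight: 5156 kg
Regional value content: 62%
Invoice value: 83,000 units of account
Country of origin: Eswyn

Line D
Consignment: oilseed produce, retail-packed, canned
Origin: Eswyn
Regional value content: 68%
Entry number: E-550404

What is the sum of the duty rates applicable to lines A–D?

116%

Line A: fruit → III.3; fresh → III.3.2; retail-packed → III.3.2.2. Scheduled 6%. quota on III.3.2 exhausted → over-quota 44%; Belmark agreement on III.3.2: RVC ≥ 40% → 11% available; preferential 11%. → 11%.
Line B: nuts → III.2; frozen → III.2.2; for industrial use → III.2.2.3. Scheduled 37%. Eswyn agreement on III.4.4.1: III.2.2.3 not covered. → 37%.
Line C: nuts → III.2; fresh → III.2.4; retail-packed → III.2.4.1. Scheduled 36%. Eswyn agreement on III.4.4.1: III.2.4.1 not covered. → 36%.
Line D: oilseed → III.1; canned → III.1.1; retail-packed → III.1.1.1. Scheduled 32%. Eswyn agreement on III.4.4.1: III.1.1.1 not covered. → 32%.
Sum: 11% + 37% + 36% + 32% = 116%.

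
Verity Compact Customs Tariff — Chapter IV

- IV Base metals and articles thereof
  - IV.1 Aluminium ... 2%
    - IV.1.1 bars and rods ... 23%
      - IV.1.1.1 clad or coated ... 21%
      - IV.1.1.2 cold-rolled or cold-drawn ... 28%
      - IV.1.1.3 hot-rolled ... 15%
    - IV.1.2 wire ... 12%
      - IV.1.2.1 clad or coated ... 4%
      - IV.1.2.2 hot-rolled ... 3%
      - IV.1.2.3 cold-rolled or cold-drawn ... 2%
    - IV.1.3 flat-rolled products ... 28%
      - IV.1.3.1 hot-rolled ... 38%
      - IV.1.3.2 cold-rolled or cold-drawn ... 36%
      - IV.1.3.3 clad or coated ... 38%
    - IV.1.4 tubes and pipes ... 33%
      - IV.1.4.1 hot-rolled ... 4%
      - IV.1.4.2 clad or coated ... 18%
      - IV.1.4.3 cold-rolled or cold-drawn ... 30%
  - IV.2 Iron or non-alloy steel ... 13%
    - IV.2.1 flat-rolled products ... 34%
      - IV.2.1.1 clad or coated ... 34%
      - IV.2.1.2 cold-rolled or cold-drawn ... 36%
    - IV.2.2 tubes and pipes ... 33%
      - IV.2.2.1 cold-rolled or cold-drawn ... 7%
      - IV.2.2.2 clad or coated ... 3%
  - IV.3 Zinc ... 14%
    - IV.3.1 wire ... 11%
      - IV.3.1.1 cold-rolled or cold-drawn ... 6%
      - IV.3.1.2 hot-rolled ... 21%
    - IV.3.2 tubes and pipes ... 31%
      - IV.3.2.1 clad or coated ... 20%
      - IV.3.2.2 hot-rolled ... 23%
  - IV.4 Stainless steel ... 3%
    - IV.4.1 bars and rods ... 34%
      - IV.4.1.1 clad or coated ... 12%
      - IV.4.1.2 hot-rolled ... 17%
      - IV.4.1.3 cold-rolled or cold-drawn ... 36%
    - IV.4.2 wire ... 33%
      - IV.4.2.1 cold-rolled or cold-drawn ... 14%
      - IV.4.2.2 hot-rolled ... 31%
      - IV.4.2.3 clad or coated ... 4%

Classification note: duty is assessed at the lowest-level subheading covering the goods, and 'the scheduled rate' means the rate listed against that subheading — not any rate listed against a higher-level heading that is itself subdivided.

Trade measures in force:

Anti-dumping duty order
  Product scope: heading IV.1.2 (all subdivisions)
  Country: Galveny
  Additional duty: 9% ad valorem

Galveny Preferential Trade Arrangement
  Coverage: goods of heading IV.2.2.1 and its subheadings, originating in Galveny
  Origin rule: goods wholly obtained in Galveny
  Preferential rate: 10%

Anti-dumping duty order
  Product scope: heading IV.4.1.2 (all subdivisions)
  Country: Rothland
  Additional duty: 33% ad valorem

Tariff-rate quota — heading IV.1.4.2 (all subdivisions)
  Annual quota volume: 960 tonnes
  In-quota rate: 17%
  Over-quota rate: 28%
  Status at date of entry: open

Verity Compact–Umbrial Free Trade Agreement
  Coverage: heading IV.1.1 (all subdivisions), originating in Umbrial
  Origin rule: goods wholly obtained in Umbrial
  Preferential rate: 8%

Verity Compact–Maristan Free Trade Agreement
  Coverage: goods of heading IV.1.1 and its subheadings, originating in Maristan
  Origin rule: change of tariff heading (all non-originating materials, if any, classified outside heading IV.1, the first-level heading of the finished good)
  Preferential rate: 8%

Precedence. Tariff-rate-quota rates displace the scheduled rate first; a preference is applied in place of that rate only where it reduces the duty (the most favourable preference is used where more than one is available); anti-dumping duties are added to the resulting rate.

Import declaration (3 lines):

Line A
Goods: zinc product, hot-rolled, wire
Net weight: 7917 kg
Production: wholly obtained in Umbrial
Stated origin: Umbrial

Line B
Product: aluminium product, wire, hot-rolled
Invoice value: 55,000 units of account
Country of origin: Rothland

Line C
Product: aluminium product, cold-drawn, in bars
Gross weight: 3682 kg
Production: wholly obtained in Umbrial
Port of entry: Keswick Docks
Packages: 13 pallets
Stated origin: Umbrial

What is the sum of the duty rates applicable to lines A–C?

Line A: zinc → IV.3; wire → IV.3.1; hot-rolled → IV.3.1.2. Scheduled 21%. Umbrial agreement on IV.1.1: IV.3.1.2 not covered. → 21%.
Line B: aluminium → IV.1; wire → IV.1.2; hot-rolled → IV.1.2.2. Scheduled 3%. No special measure applies. → 3%.
Line C: aluminium → IV.1; in bars → IV.1.1; cold-drawn → IV.1.1.2. Scheduled 28%. Umbrial agreement on IV.1.1: wholly obtained → 8% available; preferential 8%. → 8%.
Sum: 21% + 3% + 8% = 32%.

32%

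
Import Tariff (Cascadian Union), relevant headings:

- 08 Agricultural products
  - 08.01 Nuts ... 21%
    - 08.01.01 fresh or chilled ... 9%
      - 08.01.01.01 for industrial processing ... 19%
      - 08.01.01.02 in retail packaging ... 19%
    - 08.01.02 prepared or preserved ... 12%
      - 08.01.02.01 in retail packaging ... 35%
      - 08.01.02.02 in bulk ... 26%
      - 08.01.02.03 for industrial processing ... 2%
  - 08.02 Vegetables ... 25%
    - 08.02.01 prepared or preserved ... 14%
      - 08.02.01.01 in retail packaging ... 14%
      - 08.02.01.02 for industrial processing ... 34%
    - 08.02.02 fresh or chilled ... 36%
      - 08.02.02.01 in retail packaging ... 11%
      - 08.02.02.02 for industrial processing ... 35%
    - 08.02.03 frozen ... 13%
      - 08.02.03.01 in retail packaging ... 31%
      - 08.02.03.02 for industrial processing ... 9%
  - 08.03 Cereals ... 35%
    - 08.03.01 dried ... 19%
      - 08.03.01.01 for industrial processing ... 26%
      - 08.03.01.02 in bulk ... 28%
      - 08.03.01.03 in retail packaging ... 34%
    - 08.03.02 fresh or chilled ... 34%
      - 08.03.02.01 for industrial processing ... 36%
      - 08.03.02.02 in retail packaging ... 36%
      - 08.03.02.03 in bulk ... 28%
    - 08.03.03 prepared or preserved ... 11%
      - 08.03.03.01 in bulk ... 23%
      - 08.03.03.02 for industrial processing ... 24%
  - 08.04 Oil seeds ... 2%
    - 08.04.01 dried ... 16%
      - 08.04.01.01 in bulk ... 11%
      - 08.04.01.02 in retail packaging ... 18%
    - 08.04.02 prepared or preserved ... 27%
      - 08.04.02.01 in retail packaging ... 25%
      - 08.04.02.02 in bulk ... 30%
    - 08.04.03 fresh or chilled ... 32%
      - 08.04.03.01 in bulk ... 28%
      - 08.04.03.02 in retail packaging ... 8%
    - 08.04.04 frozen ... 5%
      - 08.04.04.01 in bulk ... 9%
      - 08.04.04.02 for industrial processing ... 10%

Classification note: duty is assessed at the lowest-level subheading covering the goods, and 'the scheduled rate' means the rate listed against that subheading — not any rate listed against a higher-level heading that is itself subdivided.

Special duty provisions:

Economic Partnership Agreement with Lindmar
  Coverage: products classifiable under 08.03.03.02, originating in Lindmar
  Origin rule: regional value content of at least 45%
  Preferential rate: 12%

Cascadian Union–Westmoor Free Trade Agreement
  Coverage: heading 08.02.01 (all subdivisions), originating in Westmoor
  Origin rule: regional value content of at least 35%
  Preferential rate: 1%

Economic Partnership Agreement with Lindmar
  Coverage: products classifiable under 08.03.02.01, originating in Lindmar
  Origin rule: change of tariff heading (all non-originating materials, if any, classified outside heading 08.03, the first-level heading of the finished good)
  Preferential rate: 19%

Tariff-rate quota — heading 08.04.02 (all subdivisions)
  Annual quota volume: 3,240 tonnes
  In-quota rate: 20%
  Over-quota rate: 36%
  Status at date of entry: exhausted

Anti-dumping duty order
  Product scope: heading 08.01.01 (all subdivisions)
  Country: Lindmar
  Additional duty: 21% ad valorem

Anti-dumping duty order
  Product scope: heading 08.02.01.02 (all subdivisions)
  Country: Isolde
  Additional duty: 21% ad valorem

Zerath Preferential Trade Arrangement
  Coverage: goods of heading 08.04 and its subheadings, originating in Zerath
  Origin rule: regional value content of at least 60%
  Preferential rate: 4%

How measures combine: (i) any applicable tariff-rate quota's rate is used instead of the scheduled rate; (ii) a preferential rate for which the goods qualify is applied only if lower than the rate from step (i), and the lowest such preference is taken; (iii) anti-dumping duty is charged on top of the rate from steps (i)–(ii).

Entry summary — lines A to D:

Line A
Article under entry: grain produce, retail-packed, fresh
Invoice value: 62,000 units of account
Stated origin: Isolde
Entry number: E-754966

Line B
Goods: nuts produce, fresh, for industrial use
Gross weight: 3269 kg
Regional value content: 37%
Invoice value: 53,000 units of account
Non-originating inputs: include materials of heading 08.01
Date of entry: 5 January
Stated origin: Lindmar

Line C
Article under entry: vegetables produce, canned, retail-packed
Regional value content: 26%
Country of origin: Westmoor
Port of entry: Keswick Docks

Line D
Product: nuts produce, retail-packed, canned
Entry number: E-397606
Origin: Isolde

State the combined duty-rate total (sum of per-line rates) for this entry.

125%

Line A: grain → 08.03; fresh → 08.03.02; retail-packed → 08.03.02.02. Scheduled 36%. No special measure applies. → 36%.
Line B: nuts → 08.01; fresh → 08.01.01; for industrial use → 08.01.01.01. Scheduled 19%. Lindmar agreement on 08.03.03.02: 08.01.01.01 not covered; Lindmar agreement on 08.03.02.01: 08.01.01.01 not covered; anti-dumping (Lindmar, 08.01.01): +21%; total 19% + 21% = 40%. → 40%.
Line C: vegetables → 08.02; canned → 08.02.01; retail-packed → 08.02.01.01. Scheduled 14%. Westmoor agreement on 08.02.01: RVC < 35%. → 14%.
Line D: nuts → 08.01; canned → 08.01.02; retail-packed → 08.01.02.01. Scheduled 35%. No special measure applies. → 35%.
Sum: 36% + 40% + 14% + 35% = 125%.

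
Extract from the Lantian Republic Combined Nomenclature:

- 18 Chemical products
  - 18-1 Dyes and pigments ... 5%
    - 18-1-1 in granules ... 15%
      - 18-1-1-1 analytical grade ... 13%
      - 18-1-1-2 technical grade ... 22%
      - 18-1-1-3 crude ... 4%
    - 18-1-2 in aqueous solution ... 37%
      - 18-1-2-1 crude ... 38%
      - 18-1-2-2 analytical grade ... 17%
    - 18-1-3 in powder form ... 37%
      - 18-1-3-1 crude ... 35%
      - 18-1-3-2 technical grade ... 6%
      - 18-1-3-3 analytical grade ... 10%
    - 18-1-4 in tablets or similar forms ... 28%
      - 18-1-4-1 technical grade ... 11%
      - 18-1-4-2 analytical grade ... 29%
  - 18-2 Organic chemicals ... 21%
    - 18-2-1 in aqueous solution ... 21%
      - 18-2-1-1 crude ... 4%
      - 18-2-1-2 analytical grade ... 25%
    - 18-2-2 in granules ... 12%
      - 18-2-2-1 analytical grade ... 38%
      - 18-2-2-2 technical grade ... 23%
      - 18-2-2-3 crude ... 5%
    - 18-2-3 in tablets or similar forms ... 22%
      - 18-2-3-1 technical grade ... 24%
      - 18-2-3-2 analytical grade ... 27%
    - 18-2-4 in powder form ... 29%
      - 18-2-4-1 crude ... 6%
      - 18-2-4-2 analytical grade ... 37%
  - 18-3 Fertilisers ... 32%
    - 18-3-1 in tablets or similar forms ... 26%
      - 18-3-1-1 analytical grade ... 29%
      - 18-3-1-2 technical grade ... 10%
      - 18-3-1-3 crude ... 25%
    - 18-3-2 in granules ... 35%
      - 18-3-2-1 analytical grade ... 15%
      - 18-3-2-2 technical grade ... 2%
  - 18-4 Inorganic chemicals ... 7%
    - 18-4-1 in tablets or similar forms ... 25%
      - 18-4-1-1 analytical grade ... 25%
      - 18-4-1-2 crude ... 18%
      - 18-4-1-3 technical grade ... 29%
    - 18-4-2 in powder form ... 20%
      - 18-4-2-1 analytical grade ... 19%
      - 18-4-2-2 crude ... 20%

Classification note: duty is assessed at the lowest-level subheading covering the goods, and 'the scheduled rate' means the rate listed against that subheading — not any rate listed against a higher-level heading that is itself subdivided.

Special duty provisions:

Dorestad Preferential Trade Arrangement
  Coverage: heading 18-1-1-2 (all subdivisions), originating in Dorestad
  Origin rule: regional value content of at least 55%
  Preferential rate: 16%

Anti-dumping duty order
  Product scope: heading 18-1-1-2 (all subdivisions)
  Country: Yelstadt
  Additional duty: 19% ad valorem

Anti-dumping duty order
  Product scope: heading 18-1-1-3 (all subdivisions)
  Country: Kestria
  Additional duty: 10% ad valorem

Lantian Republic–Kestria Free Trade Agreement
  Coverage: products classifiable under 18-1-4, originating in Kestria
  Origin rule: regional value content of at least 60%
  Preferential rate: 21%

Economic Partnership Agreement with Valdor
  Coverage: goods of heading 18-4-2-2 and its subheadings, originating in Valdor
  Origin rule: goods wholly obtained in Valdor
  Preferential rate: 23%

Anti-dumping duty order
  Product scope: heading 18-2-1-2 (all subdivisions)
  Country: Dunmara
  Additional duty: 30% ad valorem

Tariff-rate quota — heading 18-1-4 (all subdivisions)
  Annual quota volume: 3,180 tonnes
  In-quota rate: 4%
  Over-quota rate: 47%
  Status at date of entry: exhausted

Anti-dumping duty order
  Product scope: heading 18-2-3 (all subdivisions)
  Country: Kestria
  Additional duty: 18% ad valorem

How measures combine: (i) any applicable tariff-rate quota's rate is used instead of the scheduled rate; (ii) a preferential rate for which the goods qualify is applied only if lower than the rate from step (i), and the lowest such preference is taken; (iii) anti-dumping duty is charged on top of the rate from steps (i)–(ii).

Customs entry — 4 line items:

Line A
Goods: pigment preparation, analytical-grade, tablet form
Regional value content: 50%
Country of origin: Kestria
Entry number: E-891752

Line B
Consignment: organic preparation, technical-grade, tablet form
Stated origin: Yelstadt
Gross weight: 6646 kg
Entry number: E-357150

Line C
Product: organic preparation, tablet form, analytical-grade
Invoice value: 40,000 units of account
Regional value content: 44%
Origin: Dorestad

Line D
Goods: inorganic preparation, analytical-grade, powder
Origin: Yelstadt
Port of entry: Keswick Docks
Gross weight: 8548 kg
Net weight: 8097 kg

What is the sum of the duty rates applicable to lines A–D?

117%

Line A: pigment → 18-1; tablet form → 18-1-4; analytical-grade → 18-1-4-2. Scheduled 29%. quota on 18-1-4 exhausted → over-quota 47%; Kestria agreement on 18-1-4: RVC < 60%. → 47%.
Line B: organic → 18-2; tablet form → 18-2-3; technical-grade → 18-2-3-1. Scheduled 24%. No special measure applies. → 24%.
Line C: organic → 18-2; tablet form → 18-2-3; analytical-grade → 18-2-3-2. Scheduled 27%. Dorestad agreement on 18-1-1-2: 18-2-3-2 not covered. → 27%.
Line D: inorganic → 18-4; powder → 18-4-2; analytical-grade → 18-4-2-1. Scheduled 19%. No special measure applies. → 19%.
Sum: 47% + 24% + 27% + 19% = 117%.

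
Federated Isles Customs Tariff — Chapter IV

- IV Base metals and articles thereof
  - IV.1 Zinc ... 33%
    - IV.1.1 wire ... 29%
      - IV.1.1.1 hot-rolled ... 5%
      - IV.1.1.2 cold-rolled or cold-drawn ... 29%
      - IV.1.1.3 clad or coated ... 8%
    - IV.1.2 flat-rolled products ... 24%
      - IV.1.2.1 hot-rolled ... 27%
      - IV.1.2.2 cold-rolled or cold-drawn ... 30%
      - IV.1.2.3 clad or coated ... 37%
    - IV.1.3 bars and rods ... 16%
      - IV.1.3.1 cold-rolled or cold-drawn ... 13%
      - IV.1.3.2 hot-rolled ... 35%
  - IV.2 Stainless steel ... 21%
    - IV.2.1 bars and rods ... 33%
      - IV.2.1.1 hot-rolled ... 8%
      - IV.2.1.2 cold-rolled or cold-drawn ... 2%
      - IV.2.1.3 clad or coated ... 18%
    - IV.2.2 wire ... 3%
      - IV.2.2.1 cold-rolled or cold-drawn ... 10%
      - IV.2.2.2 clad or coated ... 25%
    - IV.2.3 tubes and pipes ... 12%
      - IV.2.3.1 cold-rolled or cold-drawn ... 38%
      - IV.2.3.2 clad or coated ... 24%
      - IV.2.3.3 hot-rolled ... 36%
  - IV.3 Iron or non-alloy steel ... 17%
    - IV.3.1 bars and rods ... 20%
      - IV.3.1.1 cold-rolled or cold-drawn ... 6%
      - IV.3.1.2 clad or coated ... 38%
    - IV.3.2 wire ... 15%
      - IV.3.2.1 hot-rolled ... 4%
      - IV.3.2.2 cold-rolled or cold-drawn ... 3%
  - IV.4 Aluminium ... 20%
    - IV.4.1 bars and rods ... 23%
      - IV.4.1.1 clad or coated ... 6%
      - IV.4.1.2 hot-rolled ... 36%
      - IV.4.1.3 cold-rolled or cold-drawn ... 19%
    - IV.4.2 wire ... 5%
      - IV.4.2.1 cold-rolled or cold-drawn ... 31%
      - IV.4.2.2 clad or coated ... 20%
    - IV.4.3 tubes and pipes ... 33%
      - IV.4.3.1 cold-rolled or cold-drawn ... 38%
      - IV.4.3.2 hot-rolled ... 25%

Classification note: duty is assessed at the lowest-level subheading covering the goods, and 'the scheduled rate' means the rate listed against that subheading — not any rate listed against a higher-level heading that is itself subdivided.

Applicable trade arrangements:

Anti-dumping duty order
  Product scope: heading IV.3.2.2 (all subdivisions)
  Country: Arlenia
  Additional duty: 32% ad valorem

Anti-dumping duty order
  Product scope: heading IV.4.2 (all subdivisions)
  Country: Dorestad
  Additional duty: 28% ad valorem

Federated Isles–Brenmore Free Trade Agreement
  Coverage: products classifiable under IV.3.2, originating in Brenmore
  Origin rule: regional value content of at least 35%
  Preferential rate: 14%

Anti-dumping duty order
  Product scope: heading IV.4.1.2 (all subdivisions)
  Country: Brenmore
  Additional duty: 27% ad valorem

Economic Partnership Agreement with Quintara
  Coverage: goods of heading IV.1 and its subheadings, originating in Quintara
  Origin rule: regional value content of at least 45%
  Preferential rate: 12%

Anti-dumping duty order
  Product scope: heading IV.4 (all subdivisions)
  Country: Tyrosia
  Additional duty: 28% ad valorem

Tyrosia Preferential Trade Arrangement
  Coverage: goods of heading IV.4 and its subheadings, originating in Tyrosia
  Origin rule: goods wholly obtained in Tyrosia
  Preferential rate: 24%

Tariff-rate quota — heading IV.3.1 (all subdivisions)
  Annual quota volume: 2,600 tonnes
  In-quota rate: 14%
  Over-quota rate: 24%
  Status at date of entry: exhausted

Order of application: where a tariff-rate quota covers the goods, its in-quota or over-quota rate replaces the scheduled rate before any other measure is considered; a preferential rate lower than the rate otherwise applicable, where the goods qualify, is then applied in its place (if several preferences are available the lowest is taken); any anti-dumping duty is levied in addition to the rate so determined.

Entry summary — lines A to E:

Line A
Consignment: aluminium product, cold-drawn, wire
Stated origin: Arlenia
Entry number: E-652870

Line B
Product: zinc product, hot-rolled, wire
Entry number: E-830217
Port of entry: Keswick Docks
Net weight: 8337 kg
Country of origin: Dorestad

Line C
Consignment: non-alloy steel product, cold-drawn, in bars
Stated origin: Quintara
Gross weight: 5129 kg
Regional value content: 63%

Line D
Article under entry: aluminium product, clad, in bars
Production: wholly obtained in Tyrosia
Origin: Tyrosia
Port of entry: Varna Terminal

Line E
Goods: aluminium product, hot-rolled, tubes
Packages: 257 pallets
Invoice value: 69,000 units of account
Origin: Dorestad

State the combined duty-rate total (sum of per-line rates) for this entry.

119%

Line A: aluminium → IV.4; wire → IV.4.2; cold-drawn → IV.4.2.1. Scheduled 31%. No special measure applies. → 31%.
Line B: zinc → IV.1; wire → IV.1.1; hot-rolled → IV.1.1.1. Scheduled 5%. No special measure applies. → 5%.
Line C: non-alloy steel → IV.3; in bars → IV.3.1; cold-drawn → IV.3.1.1. Scheduled 6%. quota on IV.3.1 exhausted → over-quota 24%; Quintara agreement on IV.1: IV.3.1.1 not covered. → 24%.
Line D: aluminium → IV.4; in bars → IV.4.1; clad → IV.4.1.1. Scheduled 6%. Tyrosia agreement on IV.4: wholly obtained → 24% available; preference 24% not lower than 6% → no reduction; anti-dumping (Tyrosia, IV.4): +28%; total 6% + 28% = 34%. → 34%.
Line E: aluminium → IV.4; tubes → IV.4.3; hot-rolled → IV.4.3.2. Scheduled 25%. No special measure applies. → 25%.
Sum: 31% + 5% + 24% + 34% + 25% = 119%.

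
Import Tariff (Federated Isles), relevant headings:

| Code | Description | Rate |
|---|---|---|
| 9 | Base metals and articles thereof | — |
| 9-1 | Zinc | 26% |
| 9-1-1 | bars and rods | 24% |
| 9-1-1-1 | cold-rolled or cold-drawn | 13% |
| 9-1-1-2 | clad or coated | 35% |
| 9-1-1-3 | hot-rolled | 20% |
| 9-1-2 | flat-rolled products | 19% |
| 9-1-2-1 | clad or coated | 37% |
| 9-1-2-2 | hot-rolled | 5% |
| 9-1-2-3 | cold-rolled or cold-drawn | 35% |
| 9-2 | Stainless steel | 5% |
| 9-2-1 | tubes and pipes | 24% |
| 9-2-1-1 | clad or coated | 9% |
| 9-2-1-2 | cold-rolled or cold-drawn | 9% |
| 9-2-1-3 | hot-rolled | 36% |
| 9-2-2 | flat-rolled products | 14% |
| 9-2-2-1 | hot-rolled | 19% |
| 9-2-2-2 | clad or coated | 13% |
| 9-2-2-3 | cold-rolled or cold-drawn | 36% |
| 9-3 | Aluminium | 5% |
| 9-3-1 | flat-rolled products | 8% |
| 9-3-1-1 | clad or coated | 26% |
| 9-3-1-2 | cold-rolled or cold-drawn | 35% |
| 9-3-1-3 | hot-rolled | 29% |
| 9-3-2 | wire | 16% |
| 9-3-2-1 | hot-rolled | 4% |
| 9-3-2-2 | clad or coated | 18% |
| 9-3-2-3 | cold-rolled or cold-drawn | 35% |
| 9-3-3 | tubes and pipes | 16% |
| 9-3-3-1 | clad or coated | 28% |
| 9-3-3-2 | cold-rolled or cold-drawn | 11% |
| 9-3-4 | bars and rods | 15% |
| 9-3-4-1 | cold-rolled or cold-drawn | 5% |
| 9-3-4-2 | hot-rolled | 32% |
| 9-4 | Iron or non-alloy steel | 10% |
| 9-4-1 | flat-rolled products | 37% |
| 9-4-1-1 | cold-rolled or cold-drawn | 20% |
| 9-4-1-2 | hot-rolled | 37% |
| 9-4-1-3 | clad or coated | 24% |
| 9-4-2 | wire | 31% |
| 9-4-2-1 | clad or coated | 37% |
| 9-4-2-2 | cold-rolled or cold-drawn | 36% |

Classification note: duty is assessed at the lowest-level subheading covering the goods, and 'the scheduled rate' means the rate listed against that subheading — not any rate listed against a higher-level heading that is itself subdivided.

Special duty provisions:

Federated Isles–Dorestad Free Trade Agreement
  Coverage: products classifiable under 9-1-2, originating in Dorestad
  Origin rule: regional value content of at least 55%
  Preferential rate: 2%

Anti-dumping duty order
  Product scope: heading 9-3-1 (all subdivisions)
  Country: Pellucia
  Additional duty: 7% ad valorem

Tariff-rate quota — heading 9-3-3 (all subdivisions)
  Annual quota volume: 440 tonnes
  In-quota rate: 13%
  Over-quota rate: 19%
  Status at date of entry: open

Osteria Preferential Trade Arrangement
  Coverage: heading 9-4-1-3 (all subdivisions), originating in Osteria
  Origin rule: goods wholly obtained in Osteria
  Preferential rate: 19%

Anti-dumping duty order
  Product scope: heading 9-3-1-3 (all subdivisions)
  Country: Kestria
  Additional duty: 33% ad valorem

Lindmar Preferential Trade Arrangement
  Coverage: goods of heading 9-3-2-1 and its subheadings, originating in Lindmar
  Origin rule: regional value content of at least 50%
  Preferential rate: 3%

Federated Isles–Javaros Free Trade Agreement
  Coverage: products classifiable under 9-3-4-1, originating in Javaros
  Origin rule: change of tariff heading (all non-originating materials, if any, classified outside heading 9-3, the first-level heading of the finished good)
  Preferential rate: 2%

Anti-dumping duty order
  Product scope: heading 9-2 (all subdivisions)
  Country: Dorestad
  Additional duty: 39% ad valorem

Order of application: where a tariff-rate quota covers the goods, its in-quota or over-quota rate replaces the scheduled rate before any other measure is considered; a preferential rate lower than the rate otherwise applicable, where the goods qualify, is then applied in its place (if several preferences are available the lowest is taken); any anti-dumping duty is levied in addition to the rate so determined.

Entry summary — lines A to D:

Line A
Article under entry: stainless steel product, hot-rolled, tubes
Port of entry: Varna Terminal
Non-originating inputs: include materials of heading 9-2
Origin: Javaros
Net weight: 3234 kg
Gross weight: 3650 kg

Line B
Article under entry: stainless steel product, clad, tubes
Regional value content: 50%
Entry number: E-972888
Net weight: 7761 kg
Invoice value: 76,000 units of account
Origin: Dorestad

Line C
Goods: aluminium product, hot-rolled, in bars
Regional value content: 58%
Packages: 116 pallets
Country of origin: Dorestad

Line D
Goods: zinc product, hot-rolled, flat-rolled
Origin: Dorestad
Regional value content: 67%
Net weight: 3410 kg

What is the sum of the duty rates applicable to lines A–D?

Line A: stainless steel → 9-2; tubes → 9-2-1; hot-rolled → 9-2-1-3. Scheduled 36%. Javaros agreement on 9-3-4-1: 9-2-1-3 not covered. → 36%.
Line B: stainless steel → 9-2; tubes → 9-2-1; clad → 9-2-1-1. Scheduled 9%. Dorestad agreement on 9-1-2: 9-2-1-1 not covered; anti-dumping (Dorestad, 9-2): +39%; total 9% + 39% = 48%. → 48%.
Line C: aluminium → 9-3; in bars → 9-3-4; hot-rolled → 9-3-4-2. Scheduled 32%. Dorestad agreement on 9-1-2: 9-3-4-2 not covered. → 32%.
Line D: zinc → 9-1; flat-rolled → 9-1-2; hot-rolled → 9-1-2-2. Scheduled 5%. Dorestad agreement on 9-1-2: RVC ≥ 55% → 2% available; preferential 2%. → 2%.
Sum: 36% + 48% + 32% + 2% = 118%.

118%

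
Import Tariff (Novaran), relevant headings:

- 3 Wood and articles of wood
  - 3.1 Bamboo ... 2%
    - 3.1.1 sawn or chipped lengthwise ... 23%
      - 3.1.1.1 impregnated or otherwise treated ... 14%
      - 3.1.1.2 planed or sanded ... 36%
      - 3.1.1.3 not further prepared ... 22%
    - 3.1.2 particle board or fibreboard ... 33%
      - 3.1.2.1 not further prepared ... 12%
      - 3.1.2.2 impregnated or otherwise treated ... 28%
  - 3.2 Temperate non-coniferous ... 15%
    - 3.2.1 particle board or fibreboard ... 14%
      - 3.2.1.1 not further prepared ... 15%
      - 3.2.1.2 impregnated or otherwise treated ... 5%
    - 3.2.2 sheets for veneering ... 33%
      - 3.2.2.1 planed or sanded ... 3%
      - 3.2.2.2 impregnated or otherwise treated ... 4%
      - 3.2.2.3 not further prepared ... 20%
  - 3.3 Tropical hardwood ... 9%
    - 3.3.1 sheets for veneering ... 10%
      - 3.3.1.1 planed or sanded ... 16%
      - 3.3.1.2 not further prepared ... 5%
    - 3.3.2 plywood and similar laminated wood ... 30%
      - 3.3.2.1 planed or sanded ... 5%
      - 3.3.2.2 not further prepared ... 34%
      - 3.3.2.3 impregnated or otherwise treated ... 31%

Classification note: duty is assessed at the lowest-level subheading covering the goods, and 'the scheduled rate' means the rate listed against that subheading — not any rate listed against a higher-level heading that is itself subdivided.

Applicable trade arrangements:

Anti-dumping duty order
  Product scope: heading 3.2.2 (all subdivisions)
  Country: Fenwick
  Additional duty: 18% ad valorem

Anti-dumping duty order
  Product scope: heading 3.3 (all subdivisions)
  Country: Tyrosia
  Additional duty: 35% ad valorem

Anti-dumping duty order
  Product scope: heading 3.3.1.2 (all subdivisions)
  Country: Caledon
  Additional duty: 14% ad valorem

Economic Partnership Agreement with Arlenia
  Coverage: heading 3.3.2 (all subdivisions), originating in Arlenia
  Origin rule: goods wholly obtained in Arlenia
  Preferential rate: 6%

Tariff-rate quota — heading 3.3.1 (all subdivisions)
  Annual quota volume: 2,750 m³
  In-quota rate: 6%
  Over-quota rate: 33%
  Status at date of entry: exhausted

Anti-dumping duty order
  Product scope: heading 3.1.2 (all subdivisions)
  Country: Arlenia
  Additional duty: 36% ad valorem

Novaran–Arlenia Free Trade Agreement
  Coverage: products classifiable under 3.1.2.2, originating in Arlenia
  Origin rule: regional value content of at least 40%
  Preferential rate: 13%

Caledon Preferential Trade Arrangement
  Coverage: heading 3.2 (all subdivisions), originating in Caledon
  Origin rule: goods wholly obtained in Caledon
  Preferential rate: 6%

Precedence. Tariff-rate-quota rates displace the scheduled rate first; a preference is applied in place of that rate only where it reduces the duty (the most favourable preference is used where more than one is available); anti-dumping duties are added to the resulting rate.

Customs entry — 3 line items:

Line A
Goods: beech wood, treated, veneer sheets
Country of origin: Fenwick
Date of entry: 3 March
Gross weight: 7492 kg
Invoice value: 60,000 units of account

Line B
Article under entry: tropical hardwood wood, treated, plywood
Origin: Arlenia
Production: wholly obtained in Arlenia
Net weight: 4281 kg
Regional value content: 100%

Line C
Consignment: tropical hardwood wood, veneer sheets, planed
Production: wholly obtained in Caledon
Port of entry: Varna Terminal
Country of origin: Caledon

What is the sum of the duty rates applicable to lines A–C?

61%

Line A: beech → 3.2; veneer sheets → 3.2.2; treated → 3.2.2.2. Scheduled 4%. anti-dumping (Fenwick, 3.2.2): +18%; total 4% + 18% = 22%. → 22%.
Line B: tropical hardwood → 3.3; plywood → 3.3.2; treated → 3.3.2.3. Scheduled 31%. Arlenia agreement on 3.3.2: wholly obtained → 6% available; Arlenia agreement on 3.1.2.2: 3.3.2.3 not covered; preferential 6%. → 6%.
Line C: tropical hardwood → 3.3; veneer sheets → 3.3.1; planed → 3.3.1.1. Scheduled 16%. quota on 3.3.1 exhausted → over-quota 33%; Caledon agreement on 3.2: 3.3.1.1 not covered. → 33%.
Sum: 22% + 6% + 33% = 61%.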